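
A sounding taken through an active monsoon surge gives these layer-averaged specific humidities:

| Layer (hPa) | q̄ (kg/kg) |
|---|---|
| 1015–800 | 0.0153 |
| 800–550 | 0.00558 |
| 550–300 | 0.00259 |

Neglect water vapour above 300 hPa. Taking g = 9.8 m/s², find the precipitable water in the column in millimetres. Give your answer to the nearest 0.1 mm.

PW ≈ 54.4 mm

Precipitable water is the column-integrated vapour mass per unit area: PW = (1/g) Σ q̄ Δp, with q in kg/kg and Δp in Pa (1 kg/m² of water = 1 mm).
Layer 1015–800 hPa: Δp = 215 hPa = 21500 Pa, q̄ = 0.0153 kg/kg → 0.0153 × 21500 / 9.8 = 33.57 mm
Layer 800–550 hPa: Δp = 250 hPa = 25000 Pa, q̄ = 0.00558 kg/kg → 0.00558 × 25000 / 9.8 = 14.23 mm
Layer 550–300 hPa: Δp = 250 hPa = 25000 Pa, q̄ = 0.00259 kg/kg → 0.00259 × 25000 / 9.8 = 6.61 mm
PW = 33.57 + 14.23 + 6.61 = 54.41 ≈ 54.4 mm.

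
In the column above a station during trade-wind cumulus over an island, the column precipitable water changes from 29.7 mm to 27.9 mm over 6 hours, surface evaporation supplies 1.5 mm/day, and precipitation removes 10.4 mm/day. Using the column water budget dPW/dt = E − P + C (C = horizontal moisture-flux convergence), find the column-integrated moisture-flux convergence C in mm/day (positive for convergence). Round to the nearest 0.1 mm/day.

C ≈ 1.7 mm/day

dPW/dt = (27.9 − 29.7) mm / (6/24 day) = -7.200 mm/day.
C = dPW/dt − E + P = (-7.200) − 1.5 + 10.4 = 1.7 mm/day.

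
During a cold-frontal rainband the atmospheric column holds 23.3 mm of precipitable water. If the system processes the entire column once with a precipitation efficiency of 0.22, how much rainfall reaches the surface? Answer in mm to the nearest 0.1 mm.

rainfall ≈ 5.1 mm

Rainfall = ε × PW = 0.22 × 23.3 = 5.1 mm.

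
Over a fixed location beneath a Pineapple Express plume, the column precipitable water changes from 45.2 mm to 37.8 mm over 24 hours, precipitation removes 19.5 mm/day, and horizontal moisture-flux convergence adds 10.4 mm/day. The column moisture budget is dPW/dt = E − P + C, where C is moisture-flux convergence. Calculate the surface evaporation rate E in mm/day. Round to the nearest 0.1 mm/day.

dPW/dt = (37.8 − 45.2) mm / (24/24 day) = -7.400 mm/day.
E = dPW/dt + P − C = (-7.400) + 19.5 − (10.4) = 1.7 mm/day.

E ≈ 1.7 mm/day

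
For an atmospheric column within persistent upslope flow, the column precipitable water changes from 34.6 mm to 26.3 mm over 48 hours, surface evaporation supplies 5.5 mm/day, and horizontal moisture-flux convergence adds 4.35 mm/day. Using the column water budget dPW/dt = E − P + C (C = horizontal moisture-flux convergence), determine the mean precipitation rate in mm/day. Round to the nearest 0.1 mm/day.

dPW/dt = (26.3 − 34.6) mm / (48/24 day) = -4.150 mm/day.
P = E + C − dPW/dt = 5.5 + (4.35) − (-4.150) = 14.0 mm/day.

P ≈ 14.0 mm/day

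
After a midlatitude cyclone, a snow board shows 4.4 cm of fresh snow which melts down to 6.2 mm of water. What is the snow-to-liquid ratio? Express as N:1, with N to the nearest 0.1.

ratio ≈ 7.1

Ratio = snow depth / SWE = 44 mm / 6.2 mm = 7.1, i.e. 7.1:1.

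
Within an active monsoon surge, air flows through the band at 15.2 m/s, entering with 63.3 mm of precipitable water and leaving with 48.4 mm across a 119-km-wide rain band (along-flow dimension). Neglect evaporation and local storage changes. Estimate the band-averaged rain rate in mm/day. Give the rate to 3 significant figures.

R ≈ 164 mm/day

Column moisture flux per unit crosswind length is F = V × PW.
Inflow: F_in = 15.2 × 63.3 = 962.16 mm·m/s
Outflow: F_out = 15.2 × 48.4 = 735.68 mm·m/s
Steady-state rate R = (F_in − F_out)/L = (962.16 − 735.68) / 119000 m = 1.903e-03 mm/s.
R = 1.903e-03 × 3600 × 24 = 164 mm/day.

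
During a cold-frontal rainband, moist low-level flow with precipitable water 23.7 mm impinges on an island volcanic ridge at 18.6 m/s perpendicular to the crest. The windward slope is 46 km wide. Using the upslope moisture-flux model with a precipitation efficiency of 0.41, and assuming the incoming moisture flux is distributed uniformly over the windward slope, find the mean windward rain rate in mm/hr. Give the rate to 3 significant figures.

Incoming column moisture flux per unit ridge length: F = V × PW = 18.6 × 23.7 = 440.82 mm·m/s.
Spread over the 46 km slope with efficiency ε = 0.41: R = ε·F/W = 0.41 × 440.82 / 46000 m = 3.929e-03 mm/s.
R = 3.929e-03 × 3600 = 14.1 mm/hr.

R ≈ 14.1 mm/hr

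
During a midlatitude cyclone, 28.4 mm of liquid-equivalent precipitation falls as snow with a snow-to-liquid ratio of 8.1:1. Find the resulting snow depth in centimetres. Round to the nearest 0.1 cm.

snow depth ≈ 23.0 cm

Snow depth = liquid × ratio = 28.4 mm × 8.1 = 230.04 mm = 23.0 cm.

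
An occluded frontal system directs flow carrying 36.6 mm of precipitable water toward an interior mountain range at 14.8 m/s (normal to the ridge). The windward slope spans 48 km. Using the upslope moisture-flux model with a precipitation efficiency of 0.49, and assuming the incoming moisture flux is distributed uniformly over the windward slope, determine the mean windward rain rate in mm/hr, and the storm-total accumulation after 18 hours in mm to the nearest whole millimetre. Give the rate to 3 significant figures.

Incoming column moisture flux per unit ridge length: F = V × PW = 14.8 × 36.6 = 541.68 mm·m/s.
Spread over the 48 km slope with efficiency ε = 0.49: R = ε·F/W = 0.49 × 541.68 / 48000 m = 5.530e-03 mm/s.
R = 5.530e-03 × 3600 = 19.9 mm/hr.
Over 18 h: total = 19.9 × 18 = 358.2 ≈ 358 mm.

R ≈ 19.9 mm/hr; total ≈ 358 mm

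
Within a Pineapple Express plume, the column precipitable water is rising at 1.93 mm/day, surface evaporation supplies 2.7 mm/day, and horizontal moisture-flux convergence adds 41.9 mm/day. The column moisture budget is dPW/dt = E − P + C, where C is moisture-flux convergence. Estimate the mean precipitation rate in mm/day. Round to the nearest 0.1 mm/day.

dPW/dt = +1.93 mm/day.
P = E + C − dPW/dt = 2.7 + (41.9) − (+1.93) = 42.7 mm/day.

P ≈ 42.7 mm/day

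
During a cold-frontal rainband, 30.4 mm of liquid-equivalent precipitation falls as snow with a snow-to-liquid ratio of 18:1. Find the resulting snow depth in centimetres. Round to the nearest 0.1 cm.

Snow depth = liquid × ratio = 30.4 mm × 18 = 547.2 mm = 54.7 cm.

snow depth ≈ 54.7 cm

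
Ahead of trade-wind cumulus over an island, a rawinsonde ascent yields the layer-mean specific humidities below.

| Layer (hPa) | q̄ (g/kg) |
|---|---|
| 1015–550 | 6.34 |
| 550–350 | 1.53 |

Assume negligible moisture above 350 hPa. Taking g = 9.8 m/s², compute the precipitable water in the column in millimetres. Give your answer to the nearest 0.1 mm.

Precipitable water is the column-integrated vapour mass per unit area: PW = (1/g) Σ q̄ Δp, with q in kg/kg and Δp in Pa (1 kg/m² of water = 1 mm).
Layer 1015–550 hPa: Δp = 465 hPa = 46500 Pa, q̄ = 0.00634 kg/kg → 0.00634 × 46500 / 9.8 = 30.08 mm
Layer 550–350 hPa: Δp = 200 hPa = 20000 Pa, q̄ = 0.00153 kg/kg → 0.00153 × 20000 / 9.8 = 3.12 mm
PW = 30.08 + 3.12 = 33.20 ≈ 33.2 mm.

PW ≈ 33.2 mm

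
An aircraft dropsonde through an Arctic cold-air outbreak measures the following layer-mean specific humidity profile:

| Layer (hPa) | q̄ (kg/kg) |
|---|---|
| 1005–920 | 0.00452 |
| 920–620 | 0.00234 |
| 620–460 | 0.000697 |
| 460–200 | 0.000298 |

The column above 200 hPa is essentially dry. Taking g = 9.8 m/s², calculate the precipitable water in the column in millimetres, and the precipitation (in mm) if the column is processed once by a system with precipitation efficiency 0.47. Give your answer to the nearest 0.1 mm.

PW ≈ 13.0 mm; precipitation ≈ 6.1 mm

Precipitable water is the column-integrated vapour mass per unit area: PW = (1/g) Σ q̄ Δp, with q in kg/kg and Δp in Pa (1 kg/m² of water = 1 mm).
Layer 1005–920 hPa: Δp = 85 hPa = 8500 Pa, q̄ = 0.00452 kg/kg → 0.00452 × 8500 / 9.8 = 3.92 mm
Layer 920–620 hPa: Δp = 300 hPa = 30000 Pa, q̄ = 0.00234 kg/kg → 0.00234 × 30000 / 9.8 = 7.16 mm
Layer 620–460 hPa: Δp = 160 hPa = 16000 Pa, q̄ = 0.000697 kg/kg → 0.000697 × 16000 / 9.8 = 1.14 mm
Layer 460–200 hPa: Δp = 260 hPa = 26000 Pa, q̄ = 0.000298 kg/kg → 0.000298 × 26000 / 9.8 = 0.79 mm
PW = 3.92 + 7.16 + 1.14 + 0.79 = 13.01 ≈ 13.0 mm.
Precipitation = ε × PW = 0.47 × 13.0 = 6.1 mm.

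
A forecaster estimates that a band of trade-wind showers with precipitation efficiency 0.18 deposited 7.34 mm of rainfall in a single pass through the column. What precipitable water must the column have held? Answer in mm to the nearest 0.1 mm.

PW = rainfall / ε = 7.34 / 0.18 = 40.8 mm.

PW ≈ 40.8 mm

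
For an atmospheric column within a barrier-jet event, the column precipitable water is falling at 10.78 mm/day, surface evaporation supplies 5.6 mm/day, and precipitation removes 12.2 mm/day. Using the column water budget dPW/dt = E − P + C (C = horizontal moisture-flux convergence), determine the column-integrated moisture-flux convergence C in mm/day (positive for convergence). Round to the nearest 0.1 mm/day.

C ≈ -4.2 mm/day

dPW/dt = -10.78 mm/day.
C = dPW/dt − E + P = (-10.78) − 5.6 + 12.2 = -4.2 mm/day.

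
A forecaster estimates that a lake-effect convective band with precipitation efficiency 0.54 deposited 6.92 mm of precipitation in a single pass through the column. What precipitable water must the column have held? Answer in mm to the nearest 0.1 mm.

PW ≈ 12.8 mm

PW = precipitation / ε = 6.92 / 0.54 = 12.8 mm.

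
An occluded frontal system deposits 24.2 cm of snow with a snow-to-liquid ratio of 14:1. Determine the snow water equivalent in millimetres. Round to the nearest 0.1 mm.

SWE ≈ 17.3 mm

SWE = snow depth / ratio = 24.2 cm / 14 = 1.729 cm = 17.3 mm.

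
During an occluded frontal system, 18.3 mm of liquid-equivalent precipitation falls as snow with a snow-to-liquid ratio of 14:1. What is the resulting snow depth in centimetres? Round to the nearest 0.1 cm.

snow depth ≈ 25.6 cm

Snow depth = liquid × ratio = 18.3 mm × 14 = 256.2 mm = 25.6 cm.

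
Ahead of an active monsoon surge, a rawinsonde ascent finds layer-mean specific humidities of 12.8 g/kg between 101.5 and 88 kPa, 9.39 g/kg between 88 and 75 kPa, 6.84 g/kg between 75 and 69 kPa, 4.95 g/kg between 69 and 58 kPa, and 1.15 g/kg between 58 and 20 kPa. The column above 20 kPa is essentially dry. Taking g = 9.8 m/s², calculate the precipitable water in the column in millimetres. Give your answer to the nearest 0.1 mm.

PW ≈ 44.3 mm

Precipitable water is the column-integrated vapour mass per unit area: PW = (1/g) Σ q̄ Δp, with q in kg/kg and Δp in Pa (1 kg/m² of water = 1 mm).
Layer 101.5–88 kPa: Δp = 135 hPa = 13500 Pa, q̄ = 0.0128 kg/kg → 0.0128 × 13500 / 9.8 = 17.63 mm
Layer 88–75 kPa: Δp = 130 hPa = 13000 Pa, q̄ = 0.00939 kg/kg → 0.00939 × 13000 / 9.8 = 12.46 mm
Layer 75–69 kPa: Δp = 60 hPa = 6000 Pa, q̄ = 0.00684 kg/kg → 0.00684 × 6000 / 9.8 = 4.19 mm
Layer 69–58 kPa: Δp = 110 hPa = 11000 Pa, q̄ = 0.00495 kg/kg → 0.00495 × 11000 / 9.8 = 5.56 mm
Layer 58–20 kPa: Δp = 380 hPa = 38000 Pa, q̄ = 0.00115 kg/kg → 0.00115 × 38000 / 9.8 = 4.46 mm
PW = 17.63 + 12.46 + 4.19 + 5.56 + 4.46 = 44.30 ≈ 44.3 mm.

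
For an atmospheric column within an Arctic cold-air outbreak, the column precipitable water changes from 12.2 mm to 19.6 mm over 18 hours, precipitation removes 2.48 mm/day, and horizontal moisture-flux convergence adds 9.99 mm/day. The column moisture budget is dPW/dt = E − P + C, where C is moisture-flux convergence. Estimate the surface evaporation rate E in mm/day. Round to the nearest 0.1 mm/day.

dPW/dt = (19.6 − 12.2) mm / (18/24 day) = +9.867 mm/day.
E = dPW/dt + P − C = (+9.867) + 2.48 − (9.99) = 2.4 mm/day.

E ≈ 2.4 mm/day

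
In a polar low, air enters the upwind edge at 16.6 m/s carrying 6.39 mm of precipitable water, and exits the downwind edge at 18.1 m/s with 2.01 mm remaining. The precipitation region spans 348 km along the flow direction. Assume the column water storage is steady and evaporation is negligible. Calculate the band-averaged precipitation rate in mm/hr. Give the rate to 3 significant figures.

Column moisture flux per unit crosswind length is F = V × PW.
Inflow: F_in = 16.6 × 6.39 = 106.074 mm·m/s
Outflow: F_out = 18.1 × 2.01 = 36.381 mm·m/s
Steady-state rate R = (F_in − F_out)/L = (106.074 − 36.381) / 348000 m = 2.003e-04 mm/s.
R = 2.003e-04 × 3600 = 0.721 mm/hr.

R ≈ 0.721 mm/hr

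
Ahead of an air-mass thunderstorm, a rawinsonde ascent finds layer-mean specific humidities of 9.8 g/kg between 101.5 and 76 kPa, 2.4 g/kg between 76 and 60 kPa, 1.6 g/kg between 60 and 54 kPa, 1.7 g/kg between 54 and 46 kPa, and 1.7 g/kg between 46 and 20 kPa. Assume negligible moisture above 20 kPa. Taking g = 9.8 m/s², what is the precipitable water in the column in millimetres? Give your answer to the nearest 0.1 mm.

Precipitable water is the column-integrated vapour mass per unit area: PW = (1/g) Σ q̄ Δp, with q in kg/kg and Δp in Pa (1 kg/m² of water = 1 mm).
Layer 101.5–76 kPa: Δp = 255 hPa = 25500 Pa, q̄ = 0.0098 kg/kg → 0.0098 × 25500 / 9.8 = 25.50 mm
Layer 76–60 kPa: Δp = 160 hPa = 16000 Pa, q̄ = 0.0024 kg/kg → 0.0024 × 16000 / 9.8 = 3.92 mm
Layer 60–54 kPa: Δp = 60 hPa = 6000 Pa, q̄ = 0.0016 kg/kg → 0.0016 × 6000 / 9.8 = 0.98 mm
Layer 54–46 kPa: Δp = 80 hPa = 8000 Pa, q̄ = 0.0017 kg/kg → 0.0017 × 8000 / 9.8 = 1.39 mm
Layer 46–20 kPa: Δp = 260 hPa = 26000 Pa, q̄ = 0.0017 kg/kg → 0.0017 × 26000 / 9.8 = 4.51 mm
PW = 25.50 + 3.92 + 0.98 + 1.39 + 4.51 = 36.30 ≈ 36.3 mm.

PW ≈ 36.3 mm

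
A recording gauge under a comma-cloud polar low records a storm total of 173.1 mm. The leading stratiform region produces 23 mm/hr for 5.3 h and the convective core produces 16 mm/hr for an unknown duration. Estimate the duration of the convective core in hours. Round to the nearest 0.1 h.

Known phases: 23 × 5.3 = 121.9 mm.
Remaining depth = 173.1 − 121.9 = 51.2 mm.
Duration = 51.2 / 16 = 3.2 h.

duration ≈ 3.2 h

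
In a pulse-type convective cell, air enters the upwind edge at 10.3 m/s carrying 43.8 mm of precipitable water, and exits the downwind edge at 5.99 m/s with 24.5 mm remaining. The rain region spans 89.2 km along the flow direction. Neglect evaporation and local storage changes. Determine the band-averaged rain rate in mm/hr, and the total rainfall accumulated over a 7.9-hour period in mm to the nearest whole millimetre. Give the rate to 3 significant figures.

Column moisture flux per unit crosswind length is F = V × PW.
Inflow: F_in = 10.3 × 43.8 = 451.14 mm·m/s
Outflow: F_out = 5.99 × 24.5 = 146.755 mm·m/s
Steady-state rate R = (F_in − F_out)/L = (451.14 − 146.755) / 89200 m = 3.412e-03 mm/s.
R = 3.412e-03 × 3600 = 12.3 mm/hr.
Over 7.9 h: total = 12.3 × 7.9 = 97.17 ≈ 97 mm.

R ≈ 12.3 mm/hr; total ≈ 97 mm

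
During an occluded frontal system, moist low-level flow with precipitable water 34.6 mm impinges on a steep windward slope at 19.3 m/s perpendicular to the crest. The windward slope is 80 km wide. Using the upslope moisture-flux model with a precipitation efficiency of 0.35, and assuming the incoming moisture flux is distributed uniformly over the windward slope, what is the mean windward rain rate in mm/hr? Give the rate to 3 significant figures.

Incoming column moisture flux per unit ridge length: F = V × PW = 19.3 × 34.6 = 667.78 mm·m/s.
Spread over the 80 km slope with efficiency ε = 0.35: R = ε·F/W = 0.35 × 667.78 / 80000 m = 2.922e-03 mm/s.
R = 2.922e-03 × 3600 = 10.5 mm/hr.

R ≈ 10.5 mm/hr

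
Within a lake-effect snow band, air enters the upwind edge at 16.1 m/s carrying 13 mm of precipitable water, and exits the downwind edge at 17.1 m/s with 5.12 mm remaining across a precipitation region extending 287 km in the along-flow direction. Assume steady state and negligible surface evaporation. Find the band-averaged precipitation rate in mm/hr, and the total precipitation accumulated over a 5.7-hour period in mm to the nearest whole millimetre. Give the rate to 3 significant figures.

R ≈ 1.53 mm/hr; total ≈ 9 mm

Column moisture flux per unit crosswind length is F = V × PW.
Inflow: F_in = 16.1 × 13 = 209.3 mm·m/s
Outflow: F_out = 17.1 × 5.12 = 87.552 mm·m/s
Steady-state rate R = (F_in − F_out)/L = (209.3 − 87.552) / 287000 m = 4.242e-04 mm/s.
R = 4.242e-04 × 3600 = 1.53 mm/hr.
Over 5.7 h: total = 1.53 × 5.7 = 8.721 ≈ 9 mm.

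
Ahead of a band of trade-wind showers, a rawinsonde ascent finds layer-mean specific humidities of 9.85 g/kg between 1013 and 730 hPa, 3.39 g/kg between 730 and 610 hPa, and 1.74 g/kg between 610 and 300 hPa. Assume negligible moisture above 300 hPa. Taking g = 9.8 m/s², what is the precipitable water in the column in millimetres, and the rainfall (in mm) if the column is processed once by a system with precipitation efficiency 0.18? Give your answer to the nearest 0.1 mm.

PW ≈ 38.1 mm; rainfall ≈ 6.9 mm

Precipitable water is the column-integrated vapour mass per unit area: PW = (1/g) Σ q̄ Δp, with q in kg/kg and Δp in Pa (1 kg/m² of water = 1 mm).
Layer 1013–730 hPa: Δp = 283 hPa = 28300 Pa, q̄ = 0.00985 kg/kg → 0.00985 × 28300 / 9.8 = 28.44 mm
Layer 730–610 hPa: Δp = 120 hPa = 12000 Pa, q̄ = 0.00339 kg/kg → 0.00339 × 12000 / 9.8 = 4.15 mm
Layer 610–300 hPa: Δp = 310 hPa = 31000 Pa, q̄ = 0.00174 kg/kg → 0.00174 × 31000 / 9.8 = 5.50 mm
PW = 28.44 + 4.15 + 5.50 = 38.09 ≈ 38.1 mm.
Rainfall = ε × PW = 0.18 × 38.1 = 6.9 mm.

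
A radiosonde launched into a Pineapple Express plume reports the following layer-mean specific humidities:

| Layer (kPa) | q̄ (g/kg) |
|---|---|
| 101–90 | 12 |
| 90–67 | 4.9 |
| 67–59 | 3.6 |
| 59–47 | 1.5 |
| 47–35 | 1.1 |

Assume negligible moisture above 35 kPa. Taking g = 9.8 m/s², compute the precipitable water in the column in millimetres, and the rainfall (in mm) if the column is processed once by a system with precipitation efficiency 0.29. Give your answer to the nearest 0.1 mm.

PW ≈ 31.1 mm; rainfall ≈ 9.0 mm

Precipitable water is the column-integrated vapour mass per unit area: PW = (1/g) Σ q̄ Δp, with q in kg/kg and Δp in Pa (1 kg/m² of water = 1 mm).
Layer 101–90 kPa: Δp = 110 hPa = 11000 Pa, q̄ = 0.012 kg/kg → 0.012 × 11000 / 9.8 = 13.47 mm
Layer 90–67 kPa: Δp = 230 hPa = 23000 Pa, q̄ = 0.0049 kg/kg → 0.0049 × 23000 / 9.8 = 11.50 mm
Layer 67–59 kPa: Δp = 80 hPa = 8000 Pa, q̄ = 0.0036 kg/kg → 0.0036 × 8000 / 9.8 = 2.94 mm
Layer 59–47 kPa: Δp = 120 hPa = 12000 Pa, q̄ = 0.0015 kg/kg → 0.0015 × 12000 / 9.8 = 1.84 mm
Layer 47–35 kPa: Δp = 120 hPa = 12000 Pa, q̄ = 0.0011 kg/kg → 0.0011 × 12000 / 9.8 = 1.35 mm
PW = 13.47 + 11.50 + 2.94 + 1.84 + 1.35 = 31.10 ≈ 31.1 mm.
Rainfall = ε × PW = 0.29 × 31.1 = 9.0 mm.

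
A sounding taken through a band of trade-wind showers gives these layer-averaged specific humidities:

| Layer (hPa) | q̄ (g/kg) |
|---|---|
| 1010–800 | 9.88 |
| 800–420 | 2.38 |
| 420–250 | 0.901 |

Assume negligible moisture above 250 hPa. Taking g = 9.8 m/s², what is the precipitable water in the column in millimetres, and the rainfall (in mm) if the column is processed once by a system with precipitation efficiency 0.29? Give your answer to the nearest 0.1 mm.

Precipitable water is the column-integrated vapour mass per unit area: PW = (1/g) Σ q̄ Δp, with q in kg/kg and Δp in Pa (1 kg/m² of water = 1 mm).
Layer 1010–800 hPa: Δp = 210 hPa = 21000 Pa, q̄ = 0.00988 kg/kg → 0.00988 × 21000 / 9.8 = 21.17 mm
Layer 800–420 hPa: Δp = 380 hPa = 38000 Pa, q̄ = 0.00238 kg/kg → 0.00238 × 38000 / 9.8 = 9.23 mm
Layer 420–250 hPa: Δp = 170 hPa = 17000 Pa, q̄ = 0.000901 kg/kg → 0.000901 × 17000 / 9.8 = 1.56 mm
PW = 21.17 + 9.23 + 1.56 = 31.96 ≈ 32.0 mm.
Rainfall = ε × PW = 0.29 × 32.0 = 9.3 mm.

PW ≈ 32.0 mm; rainfall ≈ 9.3 mm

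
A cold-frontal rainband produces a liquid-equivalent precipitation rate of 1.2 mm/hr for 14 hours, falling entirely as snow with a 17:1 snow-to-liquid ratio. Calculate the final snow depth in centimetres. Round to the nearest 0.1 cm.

Liquid-equivalent depth = 1.2 × 14 = 16.8 mm.
Snow depth = 16.8 mm × 17 = 285.6 mm = 28.6 cm.

snow depth ≈ 28.6 cm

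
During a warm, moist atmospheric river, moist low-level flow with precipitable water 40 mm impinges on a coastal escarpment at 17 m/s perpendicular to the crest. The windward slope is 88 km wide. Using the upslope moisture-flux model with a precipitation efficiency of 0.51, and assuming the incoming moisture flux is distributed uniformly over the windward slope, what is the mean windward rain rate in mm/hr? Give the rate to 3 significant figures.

R ≈ 14.2 mm/hr

Incoming column moisture flux per unit ridge length: F = V × PW = 17 × 40 = 680 mm·m/s.
Spread over the 88 km slope with efficiency ε = 0.51: R = ε·F/W = 0.51 × 680 / 88000 m = 3.941e-03 mm/s.
R = 3.941e-03 × 3600 = 14.2 mm/hr.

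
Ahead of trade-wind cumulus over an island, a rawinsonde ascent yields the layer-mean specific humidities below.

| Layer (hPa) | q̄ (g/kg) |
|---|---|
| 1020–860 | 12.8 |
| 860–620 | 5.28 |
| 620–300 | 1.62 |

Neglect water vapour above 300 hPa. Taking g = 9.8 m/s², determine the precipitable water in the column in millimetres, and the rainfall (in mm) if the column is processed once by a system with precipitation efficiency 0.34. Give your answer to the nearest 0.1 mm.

Precipitable water is the column-integrated vapour mass per unit area: PW = (1/g) Σ q̄ Δp, with q in kg/kg and Δp in Pa (1 kg/m² of water = 1 mm).
Layer 1020–860 hPa: Δp = 160 hPa = 16000 Pa, q̄ = 0.0128 kg/kg → 0.0128 × 16000 / 9.8 = 20.90 mm
Layer 860–620 hPa: Δp = 240 hPa = 24000 Pa, q̄ = 0.00528 kg/kg → 0.00528 × 24000 / 9.8 = 12.93 mm
Layer 620–300 hPa: Δp = 320 hPa = 32000 Pa, q̄ = 0.00162 kg/kg → 0.00162 × 32000 / 9.8 = 5.29 mm
PW = 20.90 + 12.93 + 5.29 = 39.12 ≈ 39.1 mm.
Rainfall = ε × PW = 0.34 × 39.1 = 13.3 mm.

PW ≈ 39.1 mm; rainfall ≈ 13.3 mm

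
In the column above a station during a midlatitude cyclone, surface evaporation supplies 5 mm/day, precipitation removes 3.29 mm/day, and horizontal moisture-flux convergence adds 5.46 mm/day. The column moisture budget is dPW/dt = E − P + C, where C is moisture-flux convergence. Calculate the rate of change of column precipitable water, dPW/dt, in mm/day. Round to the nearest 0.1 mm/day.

dPW/dt ≈ 7.2 mm/day

dPW/dt = E − P + C = 5 − 3.29 + (5.46) = 7.2 mm/day.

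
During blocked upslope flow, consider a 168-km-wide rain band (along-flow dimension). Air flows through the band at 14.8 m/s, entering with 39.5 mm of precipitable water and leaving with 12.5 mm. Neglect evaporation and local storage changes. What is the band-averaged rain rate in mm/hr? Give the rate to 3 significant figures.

R ≈ 8.56 mm/hr

Column moisture flux per unit crosswind length is F = V × PW.
Inflow: F_in = 14.8 × 39.5 = 584.6 mm·m/s
Outflow: F_out = 14.8 × 12.5 = 185 mm·m/s
Steady-state rate R = (F_in − F_out)/L = (584.6 − 185) / 168000 m = 2.379e-03 mm/s.
R = 2.379e-03 × 3600 = 8.56 mm/hr.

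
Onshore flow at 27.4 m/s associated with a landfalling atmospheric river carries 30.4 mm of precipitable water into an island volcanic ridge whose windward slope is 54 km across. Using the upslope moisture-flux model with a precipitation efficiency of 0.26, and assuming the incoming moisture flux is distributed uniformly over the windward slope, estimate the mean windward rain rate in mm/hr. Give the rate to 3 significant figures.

Incoming column moisture flux per unit ridge length: F = V × PW = 27.4 × 30.4 = 832.96 mm·m/s.
Spread over the 54 km slope with efficiency ε = 0.26: R = ε·F/W = 0.26 × 832.96 / 54000 m = 4.011e-03 mm/s.
R = 4.011e-03 × 3600 = 14.4 mm/hr.

R ≈ 14.4 mm/hr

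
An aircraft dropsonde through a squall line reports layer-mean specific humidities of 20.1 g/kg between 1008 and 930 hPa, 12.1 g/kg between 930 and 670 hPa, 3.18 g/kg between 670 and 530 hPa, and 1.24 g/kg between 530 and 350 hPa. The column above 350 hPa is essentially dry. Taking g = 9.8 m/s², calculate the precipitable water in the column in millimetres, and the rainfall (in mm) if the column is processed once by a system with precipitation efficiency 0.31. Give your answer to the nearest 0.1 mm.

PW ≈ 54.9 mm; rainfall ≈ 17.0 mm

Precipitable water is the column-integrated vapour mass per unit area: PW = (1/g) Σ q̄ Δp, with q in kg/kg and Δp in Pa (1 kg/m² of water = 1 mm).
Layer 1008–930 hPa: Δp = 78 hPa = 7800 Pa, q̄ = 0.0201 kg/kg → 0.0201 × 7800 / 9.8 = 16.00 mm
Layer 930–670 hPa: Δp = 260 hPa = 26000 Pa, q̄ = 0.0121 kg/kg → 0.0121 × 26000 / 9.8 = 32.10 mm
Layer 670–530 hPa: Δp = 140 hPa = 14000 Pa, q̄ = 0.00318 kg/kg → 0.00318 × 14000 / 9.8 = 4.54 mm
Layer 530–350 hPa: Δp = 180 hPa = 18000 Pa, q̄ = 0.00124 kg/kg → 0.00124 × 18000 / 9.8 = 2.28 mm
PW = 16.00 + 32.10 + 4.54 + 2.28 = 54.92 ≈ 54.9 mm.
Rainfall = ε × PW = 0.31 × 54.9 = 17.0 mm.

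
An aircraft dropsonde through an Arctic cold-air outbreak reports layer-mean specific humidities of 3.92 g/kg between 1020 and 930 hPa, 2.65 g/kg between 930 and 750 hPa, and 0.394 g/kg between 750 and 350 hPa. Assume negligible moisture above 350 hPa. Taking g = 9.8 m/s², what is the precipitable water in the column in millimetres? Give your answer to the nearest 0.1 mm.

PW ≈ 10.1 mm

Precipitable water is the column-integrated vapour mass per unit area: PW = (1/g) Σ q̄ Δp, with q in kg/kg and Δp in Pa (1 kg/m² of water = 1 mm).
Layer 1020–930 hPa: Δp = 90 hPa = 9000 Pa, q̄ = 0.00392 kg/kg → 0.00392 × 9000 / 9.8 = 3.60 mm
Layer 930–750 hPa: Δp = 180 hPa = 18000 Pa, q̄ = 0.00265 kg/kg → 0.00265 × 18000 / 9.8 = 4.87 mm
Layer 750–350 hPa: Δp = 400 hPa = 40000 Pa, q̄ = 0.000394 kg/kg → 0.000394 × 40000 / 9.8 = 1.61 mm
PW = 3.60 + 4.87 + 1.61 = 10.08 ≈ 10.1 mm.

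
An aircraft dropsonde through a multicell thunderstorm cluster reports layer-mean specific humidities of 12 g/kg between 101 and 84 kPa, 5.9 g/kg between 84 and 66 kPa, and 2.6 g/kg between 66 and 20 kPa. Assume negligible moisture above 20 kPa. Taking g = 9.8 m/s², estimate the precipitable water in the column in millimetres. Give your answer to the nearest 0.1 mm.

Precipitable water is the column-integrated vapour mass per unit area: PW = (1/g) Σ q̄ Δp, with q in kg/kg and Δp in Pa (1 kg/m² of water = 1 mm).
Layer 101–84 kPa: Δp = 170 hPa = 17000 Pa, q̄ = 0.012 kg/kg → 0.012 × 17000 / 9.8 = 20.82 mm
Layer 84–66 kPa: Δp = 180 hPa = 18000 Pa, q̄ = 0.0059 kg/kg → 0.0059 × 18000 / 9.8 = 10.84 mm
Layer 66–20 kPa: Δp = 460 hPa = 46000 Pa, q̄ = 0.0026 kg/kg → 0.0026 × 46000 / 9.8 = 12.20 mm
PW = 20.82 + 10.84 + 12.20 = 43.86 ≈ 43.9 mm.

PW ≈ 43.9 mm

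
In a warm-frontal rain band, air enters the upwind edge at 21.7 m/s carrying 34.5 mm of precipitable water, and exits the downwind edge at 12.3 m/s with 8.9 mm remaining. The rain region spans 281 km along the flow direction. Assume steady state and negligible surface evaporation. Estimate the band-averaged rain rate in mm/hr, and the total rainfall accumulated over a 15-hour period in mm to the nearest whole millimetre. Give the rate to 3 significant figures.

R ≈ 8.19 mm/hr; total ≈ 123 mm

Column moisture flux per unit crosswind length is F = V × PW.
Inflow: F_in = 21.7 × 34.5 = 748.65 mm·m/s
Outflow: F_out = 12.3 × 8.9 = 109.47 mm·m/s
Steady-state rate R = (F_in − F_out)/L = (748.65 − 109.47) / 281000 m = 2.275e-03 mm/s.
R = 2.275e-03 × 3600 = 8.19 mm/hr.
Over 15 h: total = 8.19 × 15 = 122.85 ≈ 123 mm.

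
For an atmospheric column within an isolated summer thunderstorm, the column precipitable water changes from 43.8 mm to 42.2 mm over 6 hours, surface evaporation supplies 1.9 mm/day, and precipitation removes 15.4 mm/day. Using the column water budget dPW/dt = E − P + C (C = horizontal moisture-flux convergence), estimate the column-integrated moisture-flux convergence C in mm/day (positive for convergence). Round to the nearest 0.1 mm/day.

C ≈ 7.1 mm/day

dPW/dt = (42.2 − 43.8) mm / (6/24 day) = -6.400 mm/day.
C = dPW/dt − E + P = (-6.400) − 1.9 + 15.4 = 7.1 mm/day.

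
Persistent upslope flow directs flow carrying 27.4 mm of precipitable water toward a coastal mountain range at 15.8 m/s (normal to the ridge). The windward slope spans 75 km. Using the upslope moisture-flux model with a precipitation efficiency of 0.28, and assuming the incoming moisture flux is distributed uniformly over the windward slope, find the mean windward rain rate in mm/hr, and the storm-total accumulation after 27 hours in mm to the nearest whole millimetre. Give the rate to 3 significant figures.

Incoming column moisture flux per unit ridge length: F = V × PW = 15.8 × 27.4 = 432.92 mm·m/s.
Spread over the 75 km slope with efficiency ε = 0.28: R = ε·F/W = 0.28 × 432.92 / 75000 m = 1.616e-03 mm/s.
R = 1.616e-03 × 3600 = 5.82 mm/hr.
Over 27 h: total = 5.82 × 27 = 157.14 ≈ 157 mm.

R ≈ 5.82 mm/hr; total ≈ 157 mm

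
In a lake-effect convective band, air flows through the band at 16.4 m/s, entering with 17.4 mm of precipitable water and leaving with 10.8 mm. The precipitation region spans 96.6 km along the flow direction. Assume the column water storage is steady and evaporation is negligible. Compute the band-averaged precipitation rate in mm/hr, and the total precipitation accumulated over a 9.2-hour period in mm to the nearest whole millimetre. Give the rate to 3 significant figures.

R ≈ 4.03 mm/hr; total ≈ 37 mm

Column moisture flux per unit crosswind length is F = V × PW.
Inflow: F_in = 16.4 × 17.4 = 285.36 mm·m/s
Outflow: F_out = 16.4 × 10.8 = 177.12 mm·m/s
Steady-state rate R = (F_in − F_out)/L = (285.36 − 177.12) / 96600 m = 1.120e-03 mm/s.
R = 1.120e-03 × 3600 = 4.03 mm/hr.
Over 9.2 h: total = 4.03 × 9.2 = 37.076 ≈ 37 mm.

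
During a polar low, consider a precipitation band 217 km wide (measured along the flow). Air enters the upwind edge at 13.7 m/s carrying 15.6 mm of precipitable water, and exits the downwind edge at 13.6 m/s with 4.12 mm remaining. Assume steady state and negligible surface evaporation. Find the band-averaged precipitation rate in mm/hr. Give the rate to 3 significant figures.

Column moisture flux per unit crosswind length is F = V × PW.
Inflow: F_in = 13.7 × 15.6 = 213.72 mm·m/s
Outflow: F_out = 13.6 × 4.12 = 56.032 mm·m/s
Steady-state rate R = (F_in − F_out)/L = (213.72 − 56.032) / 217000 m = 7.267e-04 mm/s.
R = 7.267e-04 × 3600 = 2.62 mm/hr.

R ≈ 2.62 mm/hr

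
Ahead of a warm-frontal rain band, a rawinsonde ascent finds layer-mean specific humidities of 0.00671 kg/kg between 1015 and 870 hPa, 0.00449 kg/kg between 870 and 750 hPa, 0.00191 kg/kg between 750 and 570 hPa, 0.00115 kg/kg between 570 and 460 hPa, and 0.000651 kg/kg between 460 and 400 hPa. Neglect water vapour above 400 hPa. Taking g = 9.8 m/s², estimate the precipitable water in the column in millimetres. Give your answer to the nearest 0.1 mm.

Precipitable water is the column-integrated vapour mass per unit area: PW = (1/g) Σ q̄ Δp, with q in kg/kg and Δp in Pa (1 kg/m² of water = 1 mm).
Layer 1015–870 hPa: Δp = 145 hPa = 14500 Pa, q̄ = 0.00671 kg/kg → 0.00671 × 14500 / 9.8 = 9.93 mm
Layer 870–750 hPa: Δp = 120 hPa = 12000 Pa, q̄ = 0.00449 kg/kg → 0.00449 × 12000 / 9.8 = 5.50 mm
Layer 750–570 hPa: Δp = 180 hPa = 18000 Pa, q̄ = 0.00191 kg/kg → 0.00191 × 18000 / 9.8 = 3.51 mm
Layer 570–460 hPa: Δp = 110 hPa = 11000 Pa, q̄ = 0.00115 kg/kg → 0.00115 × 11000 / 9.8 = 1.29 mm
Layer 460–400 hPa: Δp = 60 hPa = 6000 Pa, q̄ = 0.000651 kg/kg → 0.000651 × 6000 / 9.8 = 0.40 mm
PW = 9.93 + 5.50 + 3.51 + 1.29 + 0.40 = 20.63 ≈ 20.6 mm.

PW ≈ 20.6 mm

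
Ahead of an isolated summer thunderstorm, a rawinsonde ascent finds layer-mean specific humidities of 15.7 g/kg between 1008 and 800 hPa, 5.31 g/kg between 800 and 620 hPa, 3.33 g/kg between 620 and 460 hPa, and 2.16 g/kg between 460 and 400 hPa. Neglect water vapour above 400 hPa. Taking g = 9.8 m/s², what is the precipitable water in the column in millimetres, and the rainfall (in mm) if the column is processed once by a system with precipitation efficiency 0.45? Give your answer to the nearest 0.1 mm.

PW ≈ 49.8 mm; rainfall ≈ 22.4 mm

Precipitable water is the column-integrated vapour mass per unit area: PW = (1/g) Σ q̄ Δp, with q in kg/kg and Δp in Pa (1 kg/m² of water = 1 mm).
Layer 1008–800 hPa: Δp = 208 hPa = 20800 Pa, q̄ = 0.0157 kg/kg → 0.0157 × 20800 / 9.8 = 33.32 mm
Layer 800–620 hPa: Δp = 180 hPa = 18000 Pa, q̄ = 0.00531 kg/kg → 0.00531 × 18000 / 9.8 = 9.75 mm
Layer 620–460 hPa: Δp = 160 hPa = 16000 Pa, q̄ = 0.00333 kg/kg → 0.00333 × 16000 / 9.8 = 5.44 mm
Layer 460–400 hPa: Δp = 60 hPa = 6000 Pa, q̄ = 0.00216 kg/kg → 0.00216 × 6000 / 9.8 = 1.32 mm
PW = 33.32 + 9.75 + 5.44 + 1.32 = 49.83 ≈ 49.8 mm.
Rainfall = ε × PW = 0.45 × 49.8 = 22.4 mm.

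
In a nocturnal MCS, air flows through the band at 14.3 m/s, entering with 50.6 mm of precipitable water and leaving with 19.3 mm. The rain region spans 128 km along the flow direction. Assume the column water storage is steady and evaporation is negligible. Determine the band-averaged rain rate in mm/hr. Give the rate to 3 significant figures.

Column moisture flux per unit crosswind length is F = V × PW.
Inflow: F_in = 14.3 × 50.6 = 723.58 mm·m/s
Outflow: F_out = 14.3 × 19.3 = 275.99 mm·m/s
Steady-state rate R = (F_in − F_out)/L = (723.58 − 275.99) / 128000 m = 3.497e-03 mm/s.
R = 3.497e-03 × 3600 = 12.6 mm/hr.

R ≈ 12.6 mm/hr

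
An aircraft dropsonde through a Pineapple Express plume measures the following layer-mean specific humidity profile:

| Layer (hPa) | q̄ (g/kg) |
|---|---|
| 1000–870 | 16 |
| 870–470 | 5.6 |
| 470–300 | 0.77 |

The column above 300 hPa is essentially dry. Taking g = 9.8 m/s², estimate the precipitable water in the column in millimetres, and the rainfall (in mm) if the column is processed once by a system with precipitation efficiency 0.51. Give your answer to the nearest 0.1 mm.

Precipitable water is the column-integrated vapour mass per unit area: PW = (1/g) Σ q̄ Δp, with q in kg/kg and Δp in Pa (1 kg/m² of water = 1 mm).
Layer 1000–870 hPa: Δp = 130 hPa = 13000 Pa, q̄ = 0.016 kg/kg → 0.016 × 13000 / 9.8 = 21.22 mm
Layer 870–470 hPa: Δp = 400 hPa = 40000 Pa, q̄ = 0.0056 kg/kg → 0.0056 × 40000 / 9.8 = 22.86 mm
Layer 470–300 hPa: Δp = 170 hPa = 17000 Pa, q̄ = 0.00077 kg/kg → 0.00077 × 17000 / 9.8 = 1.34 mm
PW = 21.22 + 22.86 + 1.34 = 45.42 ≈ 45.4 mm.
Rainfall = ε × PW = 0.51 × 45.4 = 23.2 mm.

PW ≈ 45.4 mm; rainfall ≈ 23.2 mm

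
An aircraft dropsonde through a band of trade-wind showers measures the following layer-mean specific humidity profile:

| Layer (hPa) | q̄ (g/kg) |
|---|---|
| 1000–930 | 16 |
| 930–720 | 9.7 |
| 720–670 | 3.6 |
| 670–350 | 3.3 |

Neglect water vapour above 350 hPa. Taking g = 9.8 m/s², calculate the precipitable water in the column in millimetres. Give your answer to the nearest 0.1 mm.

PW ≈ 44.8 mm

Precipitable water is the column-integrated vapour mass per unit area: PW = (1/g) Σ q̄ Δp, with q in kg/kg and Δp in Pa (1 kg/m² of water = 1 mm).
Layer 1000–930 hPa: Δp = 70 hPa = 7000 Pa, q̄ = 0.016 kg/kg → 0.016 × 7000 / 9.8 = 11.43 mm
Layer 930–720 hPa: Δp = 210 hPa = 21000 Pa, q̄ = 0.0097 kg/kg → 0.0097 × 21000 / 9.8 = 20.79 mm
Layer 720–670 hPa: Δp = 50 hPa = 5000 Pa, q̄ = 0.0036 kg/kg → 0.0036 × 5000 / 9.8 = 1.84 mm
Layer 670–350 hPa: Δp = 320 hPa = 32000 Pa, q̄ = 0.0033 kg/kg → 0.0033 × 32000 / 9.8 = 10.78 mm
PW = 11.43 + 20.79 + 1.84 + 10.78 = 44.84 ≈ 44.8 mm.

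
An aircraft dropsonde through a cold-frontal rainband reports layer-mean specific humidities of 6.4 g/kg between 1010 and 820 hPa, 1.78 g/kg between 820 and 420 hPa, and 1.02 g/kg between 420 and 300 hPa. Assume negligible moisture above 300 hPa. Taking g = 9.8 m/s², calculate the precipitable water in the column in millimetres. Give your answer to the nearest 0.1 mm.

Precipitable water is the column-integrated vapour mass per unit area: PW = (1/g) Σ q̄ Δp, with q in kg/kg and Δp in Pa (1 kg/m² of water = 1 mm).
Layer 1010–820 hPa: Δp = 190 hPa = 19000 Pa, q̄ = 0.0064 kg/kg → 0.0064 × 19000 / 9.8 = 12.41 mm
Layer 820–420 hPa: Δp = 400 hPa = 40000 Pa, q̄ = 0.00178 kg/kg → 0.00178 × 40000 / 9.8 = 7.27 mm
Layer 420–300 hPa: Δp = 120 hPa = 12000 Pa, q̄ = 0.00102 kg/kg → 0.00102 × 12000 / 9.8 = 1.25 mm
PW = 12.41 + 7.27 + 1.25 = 20.93 ≈ 20.9 mm.

PW ≈ 20.9 mm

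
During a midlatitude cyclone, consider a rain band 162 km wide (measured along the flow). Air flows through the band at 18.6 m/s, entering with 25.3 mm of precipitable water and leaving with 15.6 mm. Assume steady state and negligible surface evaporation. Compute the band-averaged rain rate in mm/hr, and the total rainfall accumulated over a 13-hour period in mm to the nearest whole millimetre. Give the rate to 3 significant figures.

Column moisture flux per unit crosswind length is F = V × PW.
Inflow: F_in = 18.6 × 25.3 = 470.58 mm·m/s
Outflow: F_out = 18.6 × 15.6 = 290.16 mm·m/s
Steady-state rate R = (F_in − F_out)/L = (470.58 − 290.16) / 162000 m = 1.114e-03 mm/s.
R = 1.114e-03 × 3600 = 4.01 mm/hr.
Over 13 h: total = 4.01 × 13 = 52.13 ≈ 52 mm.

R ≈ 4.01 mm/hr; total ≈ 52 mm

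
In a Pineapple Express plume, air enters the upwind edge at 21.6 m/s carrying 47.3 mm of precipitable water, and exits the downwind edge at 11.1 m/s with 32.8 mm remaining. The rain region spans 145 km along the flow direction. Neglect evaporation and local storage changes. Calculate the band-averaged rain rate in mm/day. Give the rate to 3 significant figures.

R ≈ 392 mm/day

Column moisture flux per unit crosswind length is F = V × PW.
Inflow: F_in = 21.6 × 47.3 = 1021.68 mm·m/s
Outflow: F_out = 11.1 × 32.8 = 364.08 mm·m/s
Steady-state rate R = (F_in − F_out)/L = (1021.68 − 364.08) / 145000 m = 4.535e-03 mm/s.
R = 4.535e-03 × 3600 × 24 = 392 mm/day.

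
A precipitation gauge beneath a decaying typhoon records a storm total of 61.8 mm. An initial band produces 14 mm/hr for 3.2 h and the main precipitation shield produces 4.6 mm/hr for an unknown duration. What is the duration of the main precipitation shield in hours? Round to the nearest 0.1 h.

Known phases: 14 × 3.2 = 44.8 mm.
Remaining depth = 61.8 − 44.8 = 17 mm.
Duration = 17 / 4.6 = 3.7 h.

duration ≈ 3.7 h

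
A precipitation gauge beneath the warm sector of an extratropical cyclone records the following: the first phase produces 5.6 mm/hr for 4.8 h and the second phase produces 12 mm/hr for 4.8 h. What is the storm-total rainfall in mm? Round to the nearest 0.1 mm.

Total = Σ Rᵢ Δtᵢ = 5.6 × 4.8 + 12 × 4.8
      = 26.88 + 57.6 = 84.5 mm.

total ≈ 84.5 mm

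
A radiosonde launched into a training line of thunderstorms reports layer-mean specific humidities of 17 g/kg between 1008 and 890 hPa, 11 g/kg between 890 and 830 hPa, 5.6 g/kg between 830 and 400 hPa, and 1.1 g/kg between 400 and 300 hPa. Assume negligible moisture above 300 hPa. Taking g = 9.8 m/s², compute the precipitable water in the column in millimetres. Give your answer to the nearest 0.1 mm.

PW ≈ 52.9 mm

Precipitable water is the column-integrated vapour mass per unit area: PW = (1/g) Σ q̄ Δp, with q in kg/kg and Δp in Pa (1 kg/m² of water = 1 mm).
Layer 1008–890 hPa: Δp = 118 hPa = 11800 Pa, q̄ = 0.017 kg/kg → 0.017 × 11800 / 9.8 = 20.47 mm
Layer 890–830 hPa: Δp = 60 hPa = 6000 Pa, q̄ = 0.011 kg/kg → 0.011 × 6000 / 9.8 = 6.73 mm
Layer 830–400 hPa: Δp = 430 hPa = 43000 Pa, q̄ = 0.0056 kg/kg → 0.0056 × 43000 / 9.8 = 24.57 mm
Layer 400–300 hPa: Δp = 100 hPa = 10000 Pa, q̄ = 0.0011 kg/kg → 0.0011 × 10000 / 9.8 = 1.12 mm
PW = 20.47 + 6.73 + 24.57 + 1.12 = 52.89 ≈ 52.9 mm.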